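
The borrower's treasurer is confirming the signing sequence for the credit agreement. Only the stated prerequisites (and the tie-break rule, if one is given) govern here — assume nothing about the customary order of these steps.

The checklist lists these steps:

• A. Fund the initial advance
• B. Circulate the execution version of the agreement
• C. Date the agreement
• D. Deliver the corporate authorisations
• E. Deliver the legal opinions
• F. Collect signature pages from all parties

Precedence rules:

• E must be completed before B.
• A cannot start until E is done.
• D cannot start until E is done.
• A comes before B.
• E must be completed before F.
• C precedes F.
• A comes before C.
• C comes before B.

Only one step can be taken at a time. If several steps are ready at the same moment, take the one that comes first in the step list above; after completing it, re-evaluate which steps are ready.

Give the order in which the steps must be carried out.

E, A, C, B, D, F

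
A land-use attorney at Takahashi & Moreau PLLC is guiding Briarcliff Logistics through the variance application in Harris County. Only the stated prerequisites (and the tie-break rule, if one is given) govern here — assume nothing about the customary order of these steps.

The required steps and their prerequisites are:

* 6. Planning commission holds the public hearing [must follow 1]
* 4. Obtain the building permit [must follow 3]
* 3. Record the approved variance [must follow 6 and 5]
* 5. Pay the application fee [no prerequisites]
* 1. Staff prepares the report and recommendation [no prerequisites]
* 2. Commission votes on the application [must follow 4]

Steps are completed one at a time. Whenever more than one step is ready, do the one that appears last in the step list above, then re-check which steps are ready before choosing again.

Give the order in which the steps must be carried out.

1 5 6 3 4 2

Nothing is required for 1 and 5. 1 is listed later → 1 first.
Ready: 5 and 6. 5 is listed later → 5.
That leaves 6 as the only ready step → 6.
3 needed 5 and 6, now all done → 3.
4 needed 3, now all done → 4.
That leaves 2 as the only ready step → 2.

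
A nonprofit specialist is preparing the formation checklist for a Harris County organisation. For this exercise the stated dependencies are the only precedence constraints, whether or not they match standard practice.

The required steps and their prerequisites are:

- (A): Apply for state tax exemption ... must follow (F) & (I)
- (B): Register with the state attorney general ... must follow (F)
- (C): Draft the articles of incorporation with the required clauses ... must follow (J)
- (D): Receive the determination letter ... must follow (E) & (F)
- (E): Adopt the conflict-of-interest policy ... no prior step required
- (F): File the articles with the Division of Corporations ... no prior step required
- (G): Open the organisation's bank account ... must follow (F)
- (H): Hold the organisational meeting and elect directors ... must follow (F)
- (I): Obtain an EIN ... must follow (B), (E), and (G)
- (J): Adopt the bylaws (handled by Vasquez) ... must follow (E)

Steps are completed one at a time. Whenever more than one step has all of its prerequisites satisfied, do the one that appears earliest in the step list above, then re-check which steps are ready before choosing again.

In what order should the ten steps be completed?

(E), (F), (B), (D), (G), (H), (I), (A), (J), (C)

(E) and (F) have no prerequisites; (E) is listed earlier, so (E) is first.
Ready: (F) and (J). (F) is listed earlier → (F).
Ready: (B), (D), (G), (H) and (J). (B) is listed earlier → (B).
(D), (G), (H) and (J) are all available; (D) is listed earlier → (D).
(G), (H) and (J) are all available; (G) is listed earlier → (G).
(I) now also ready, so the ready set is {(H), (I), (J)}; (H) is listed earlier → (H).
Now (I) and (J) have their prerequisites met. (I) is listed earlier, so (I) next.
Ready: (A) and (J). (A) is listed earlier → (A).
(J) is the only step now ready → (J).
(C) needed (J), now all done → (C).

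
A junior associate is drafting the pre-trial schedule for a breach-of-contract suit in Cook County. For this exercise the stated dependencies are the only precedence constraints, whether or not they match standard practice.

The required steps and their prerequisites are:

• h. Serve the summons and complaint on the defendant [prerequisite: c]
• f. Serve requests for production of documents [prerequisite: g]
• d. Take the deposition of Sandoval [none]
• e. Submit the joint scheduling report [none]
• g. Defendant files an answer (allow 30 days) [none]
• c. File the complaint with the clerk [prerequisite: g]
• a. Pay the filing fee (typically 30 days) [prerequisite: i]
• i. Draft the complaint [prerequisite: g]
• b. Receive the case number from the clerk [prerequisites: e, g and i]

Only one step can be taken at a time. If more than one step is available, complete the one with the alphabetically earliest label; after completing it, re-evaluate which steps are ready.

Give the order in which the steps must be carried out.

d, e, g, c, f, h, i, a, b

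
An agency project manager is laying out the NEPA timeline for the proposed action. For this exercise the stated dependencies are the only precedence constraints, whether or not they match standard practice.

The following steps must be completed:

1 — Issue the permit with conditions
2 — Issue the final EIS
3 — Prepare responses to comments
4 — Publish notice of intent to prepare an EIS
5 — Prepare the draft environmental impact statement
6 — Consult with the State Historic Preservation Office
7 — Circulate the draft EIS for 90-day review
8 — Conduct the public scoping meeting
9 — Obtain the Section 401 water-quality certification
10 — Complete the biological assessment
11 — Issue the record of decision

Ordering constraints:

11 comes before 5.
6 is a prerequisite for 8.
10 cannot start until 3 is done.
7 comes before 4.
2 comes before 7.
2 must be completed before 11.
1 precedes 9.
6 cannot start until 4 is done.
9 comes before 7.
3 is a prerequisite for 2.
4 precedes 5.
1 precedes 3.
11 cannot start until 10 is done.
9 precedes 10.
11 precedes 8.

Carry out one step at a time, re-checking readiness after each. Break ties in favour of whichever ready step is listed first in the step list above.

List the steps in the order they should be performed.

1, 3, 2, 9, 7, 4, 6, 10, 11, 5, 8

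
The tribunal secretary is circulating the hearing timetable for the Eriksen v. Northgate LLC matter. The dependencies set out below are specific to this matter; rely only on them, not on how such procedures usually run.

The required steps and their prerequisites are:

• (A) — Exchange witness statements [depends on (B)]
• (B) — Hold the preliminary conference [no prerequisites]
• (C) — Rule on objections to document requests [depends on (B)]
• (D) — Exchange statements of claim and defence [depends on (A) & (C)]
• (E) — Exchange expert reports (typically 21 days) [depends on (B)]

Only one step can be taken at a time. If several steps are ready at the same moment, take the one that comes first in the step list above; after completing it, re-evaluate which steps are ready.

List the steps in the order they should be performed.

(B) has no prerequisites → (B) first.
Ready: (A), (C) and (E). (A) is listed earlier → (A).
Ready: (C) and (E). (C) is listed earlier → (C).
Now (D) and (E) have their prerequisites met. (D) is listed earlier, so (D) next.
(E) needed (B), now all done → (E).

(B), (A), (C), (D), (E)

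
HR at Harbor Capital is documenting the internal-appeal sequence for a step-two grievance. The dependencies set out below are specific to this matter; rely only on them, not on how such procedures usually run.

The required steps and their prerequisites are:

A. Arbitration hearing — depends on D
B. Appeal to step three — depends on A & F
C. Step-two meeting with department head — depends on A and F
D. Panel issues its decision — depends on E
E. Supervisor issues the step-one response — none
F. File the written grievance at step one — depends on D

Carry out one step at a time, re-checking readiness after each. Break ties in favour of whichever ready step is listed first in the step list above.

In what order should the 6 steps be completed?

E, D, A, F, B, C

Only E has no prerequisites, so it is first.
That leaves D as the only ready step → D.
A and F are both available; A is listed earlier → A.
Next only F has its prerequisites met → F.
Ready: B and C. B is listed earlier → B.
C needed A and F, now all done → C.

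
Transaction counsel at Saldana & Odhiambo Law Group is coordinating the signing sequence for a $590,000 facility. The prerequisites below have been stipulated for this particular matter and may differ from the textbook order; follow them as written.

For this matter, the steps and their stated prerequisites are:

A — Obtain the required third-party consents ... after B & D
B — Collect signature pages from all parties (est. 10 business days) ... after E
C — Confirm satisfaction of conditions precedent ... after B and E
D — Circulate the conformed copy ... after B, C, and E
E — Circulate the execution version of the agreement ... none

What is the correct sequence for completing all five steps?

E is the only step with nothing outstanding, so it goes first.
That leaves B as the only ready step → B.
C needed B and E, now all done → C.
D needed B, C and E, now all done → D.
That leaves A as the only ready step → A.

E B C D A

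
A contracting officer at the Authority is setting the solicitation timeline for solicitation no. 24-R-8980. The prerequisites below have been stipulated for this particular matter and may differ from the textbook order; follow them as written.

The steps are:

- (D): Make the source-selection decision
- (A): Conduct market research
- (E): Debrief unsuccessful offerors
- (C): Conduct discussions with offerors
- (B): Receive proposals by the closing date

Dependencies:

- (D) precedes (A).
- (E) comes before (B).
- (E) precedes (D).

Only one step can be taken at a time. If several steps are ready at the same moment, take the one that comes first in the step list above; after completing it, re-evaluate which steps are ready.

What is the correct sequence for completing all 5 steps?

Nothing is required for (E) and (C). (E) is listed earlier → (E) first.
(D) and (B) now also ready, so the ready set is {(D), (C), (B)}; (D) is listed earlier → (D).
Ready: (A), (C) and (B). (A) is listed earlier → (A).
(C) and (B) are both available; (C) is listed earlier → (C).
Next only (B) has its prerequisites met → (B).

(E) (D) (A) (C) (B)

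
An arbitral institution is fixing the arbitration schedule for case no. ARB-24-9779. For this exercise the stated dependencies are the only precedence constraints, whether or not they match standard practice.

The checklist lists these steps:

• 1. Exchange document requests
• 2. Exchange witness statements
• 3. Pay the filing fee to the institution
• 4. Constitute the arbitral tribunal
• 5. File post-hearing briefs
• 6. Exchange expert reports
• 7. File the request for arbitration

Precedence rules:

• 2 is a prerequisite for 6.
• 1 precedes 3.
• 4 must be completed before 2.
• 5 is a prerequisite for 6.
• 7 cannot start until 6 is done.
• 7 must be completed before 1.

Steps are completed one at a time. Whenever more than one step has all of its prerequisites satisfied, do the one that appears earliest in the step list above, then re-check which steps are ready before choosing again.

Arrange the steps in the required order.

4 and 5 have no prerequisites; 4 is listed earlier, so 4 is first.
Now 2 and 5 have their prerequisites met. 2 is listed earlier, so 2 next.
That leaves 5 as the only ready step → 5.
Next only 6 has its prerequisites met → 6.
That leaves 7 as the only ready step → 7.
That leaves 1 as the only ready step → 1.
3 is the only step now ready → 3.

4, 2, 5, 6, 7, 1, 3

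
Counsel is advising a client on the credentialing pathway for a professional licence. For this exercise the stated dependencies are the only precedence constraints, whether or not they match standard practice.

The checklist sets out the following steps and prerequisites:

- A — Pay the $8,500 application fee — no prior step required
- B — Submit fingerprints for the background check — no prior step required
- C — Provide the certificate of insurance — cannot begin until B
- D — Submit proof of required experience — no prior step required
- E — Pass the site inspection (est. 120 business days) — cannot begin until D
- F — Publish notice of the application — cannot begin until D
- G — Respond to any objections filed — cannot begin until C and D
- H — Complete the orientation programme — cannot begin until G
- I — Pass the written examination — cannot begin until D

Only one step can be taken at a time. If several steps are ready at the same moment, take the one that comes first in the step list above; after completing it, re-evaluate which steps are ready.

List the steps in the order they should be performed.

A B C D E F G H I

Nothing is required for A, B and D. A is listed earlier → A first.
B and D are both available; B is listed earlier → B.
Ready: C and D. C is listed earlier → C.
D is the only step now ready → D.
E, F, G and I are all available; E is listed earlier → E.
Now F, G and I have their prerequisites met. F is listed earlier, so F next.
Now G and I have their prerequisites met. G is listed earlier, so G next.
H now also ready, so the ready set is {H, I}; H is listed earlier → H.
I needed D, now all done → I.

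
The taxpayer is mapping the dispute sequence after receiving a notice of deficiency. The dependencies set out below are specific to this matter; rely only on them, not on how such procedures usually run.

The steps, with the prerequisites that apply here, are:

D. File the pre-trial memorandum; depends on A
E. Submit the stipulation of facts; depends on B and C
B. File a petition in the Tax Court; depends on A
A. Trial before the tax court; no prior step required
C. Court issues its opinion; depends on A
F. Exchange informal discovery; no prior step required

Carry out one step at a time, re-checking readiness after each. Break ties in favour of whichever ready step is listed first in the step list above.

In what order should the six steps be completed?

A, D, B, C, E, F

Nothing is required for A and F. A is listed earlier → A first.
Now D, B, C and F have their prerequisites met. D is listed earlier, so D next.
Now B, C and F have their prerequisites met. B is listed earlier, so B next.
C and F are both available; C is listed earlier → C.
E now also ready, so the ready set is {E, F}; E is listed earlier → E.
Next only F has its prerequisites met → F.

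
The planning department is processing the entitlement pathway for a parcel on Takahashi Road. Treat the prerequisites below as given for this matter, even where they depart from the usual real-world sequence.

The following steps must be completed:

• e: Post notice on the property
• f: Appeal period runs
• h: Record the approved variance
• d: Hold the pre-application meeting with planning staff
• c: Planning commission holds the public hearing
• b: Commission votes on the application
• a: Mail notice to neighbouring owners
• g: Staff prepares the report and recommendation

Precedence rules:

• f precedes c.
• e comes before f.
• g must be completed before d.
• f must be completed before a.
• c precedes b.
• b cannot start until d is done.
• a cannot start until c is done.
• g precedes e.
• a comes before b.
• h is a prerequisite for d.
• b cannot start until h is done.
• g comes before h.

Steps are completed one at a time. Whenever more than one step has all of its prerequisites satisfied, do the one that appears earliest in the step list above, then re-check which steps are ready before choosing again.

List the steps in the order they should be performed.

g has no prerequisites → g first.
Ready: e and h. e is listed earlier → e.
f and h are both available; f is listed earlier → f.
c now also ready, so the ready set is {h, c}; h is listed earlier → h.
d now also ready, so the ready set is {d, c}; d is listed earlier → d.
c needed f, now all done → c.
That leaves a as the only ready step → a.
That leaves b as the only ready step → b.

g → e → f → h → d → c → a → b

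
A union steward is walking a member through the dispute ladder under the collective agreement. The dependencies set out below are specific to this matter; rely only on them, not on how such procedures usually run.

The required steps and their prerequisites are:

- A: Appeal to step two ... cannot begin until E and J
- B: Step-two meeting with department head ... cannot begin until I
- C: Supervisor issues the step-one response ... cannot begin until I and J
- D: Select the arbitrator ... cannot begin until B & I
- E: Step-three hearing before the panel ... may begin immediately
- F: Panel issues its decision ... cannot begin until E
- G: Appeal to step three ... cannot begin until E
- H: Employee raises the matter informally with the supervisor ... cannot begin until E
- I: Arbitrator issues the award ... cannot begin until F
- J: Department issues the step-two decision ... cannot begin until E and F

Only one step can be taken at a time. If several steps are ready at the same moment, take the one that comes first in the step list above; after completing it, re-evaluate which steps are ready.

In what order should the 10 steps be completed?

E → F → G → H → I → B → D → J → A → C

E has no prerequisites → E first.
Ready: F, G and H. F is listed earlier → F.
Ready: G, H, I and J. G is listed earlier → G.
Now H, I and J have their prerequisites met. H is listed earlier, so H next.
Now I and J have their prerequisites met. I is listed earlier, so I next.
Ready: B and J. B is listed earlier → B.
D now also ready, so the ready set is {D, J}; D is listed earlier → D.
That leaves J as the only ready step → J.
Ready: A and C. A is listed earlier → A.
C needed I and J, now all done → C.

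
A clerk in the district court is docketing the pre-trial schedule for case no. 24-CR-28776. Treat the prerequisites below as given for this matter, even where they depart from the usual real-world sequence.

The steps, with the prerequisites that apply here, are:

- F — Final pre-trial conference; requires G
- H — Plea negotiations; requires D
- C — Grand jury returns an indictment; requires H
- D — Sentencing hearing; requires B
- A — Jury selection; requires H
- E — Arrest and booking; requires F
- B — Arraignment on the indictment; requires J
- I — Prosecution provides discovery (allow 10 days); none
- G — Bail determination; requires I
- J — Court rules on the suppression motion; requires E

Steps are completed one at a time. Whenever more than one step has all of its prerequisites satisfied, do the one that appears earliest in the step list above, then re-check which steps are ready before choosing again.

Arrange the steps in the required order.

I, G, F, E, J, B, D, H, C, A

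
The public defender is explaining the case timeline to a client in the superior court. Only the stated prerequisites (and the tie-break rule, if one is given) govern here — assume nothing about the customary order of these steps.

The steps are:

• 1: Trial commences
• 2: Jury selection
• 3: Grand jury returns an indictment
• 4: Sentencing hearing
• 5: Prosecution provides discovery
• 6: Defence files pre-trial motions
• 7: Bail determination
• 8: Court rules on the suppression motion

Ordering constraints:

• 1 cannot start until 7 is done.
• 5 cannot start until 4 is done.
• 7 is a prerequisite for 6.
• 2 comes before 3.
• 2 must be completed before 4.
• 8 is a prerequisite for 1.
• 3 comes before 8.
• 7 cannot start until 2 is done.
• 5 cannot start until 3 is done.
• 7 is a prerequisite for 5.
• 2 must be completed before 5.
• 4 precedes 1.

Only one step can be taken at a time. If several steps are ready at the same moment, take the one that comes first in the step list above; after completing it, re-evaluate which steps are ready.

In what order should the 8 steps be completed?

Only 2 has no prerequisites, so it is first.
Ready: 3, 4 and 7. 3 is listed earlier → 3.
Now 4, 7 and 8 have their prerequisites met. 4 is listed earlier, so 4 next.
Ready: 7 and 8. 7 is listed earlier → 7.
5 and 6 now also ready, so the ready set is {5, 6, 8}; 5 is listed earlier → 5.
6 and 8 are both available; 6 is listed earlier → 6.
8 is the only step now ready → 8.
1 is the only step now ready → 1.

2, 3, 4, 7, 5, 6, 8, 1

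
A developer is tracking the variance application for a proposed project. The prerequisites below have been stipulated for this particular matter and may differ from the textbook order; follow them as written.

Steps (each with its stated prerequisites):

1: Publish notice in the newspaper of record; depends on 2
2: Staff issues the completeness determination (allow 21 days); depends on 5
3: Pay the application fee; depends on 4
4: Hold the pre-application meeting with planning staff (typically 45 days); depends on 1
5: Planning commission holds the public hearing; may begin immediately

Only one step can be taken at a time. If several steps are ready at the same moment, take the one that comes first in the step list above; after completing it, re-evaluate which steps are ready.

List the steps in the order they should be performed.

5 → 2 → 1 → 4 → 3

5 has no prerequisites → 5 first.
2 needed 5, now all done → 2.
1 needed 2, now all done → 1.
That leaves 4 as the only ready step → 4.
3 is the only step now ready → 3.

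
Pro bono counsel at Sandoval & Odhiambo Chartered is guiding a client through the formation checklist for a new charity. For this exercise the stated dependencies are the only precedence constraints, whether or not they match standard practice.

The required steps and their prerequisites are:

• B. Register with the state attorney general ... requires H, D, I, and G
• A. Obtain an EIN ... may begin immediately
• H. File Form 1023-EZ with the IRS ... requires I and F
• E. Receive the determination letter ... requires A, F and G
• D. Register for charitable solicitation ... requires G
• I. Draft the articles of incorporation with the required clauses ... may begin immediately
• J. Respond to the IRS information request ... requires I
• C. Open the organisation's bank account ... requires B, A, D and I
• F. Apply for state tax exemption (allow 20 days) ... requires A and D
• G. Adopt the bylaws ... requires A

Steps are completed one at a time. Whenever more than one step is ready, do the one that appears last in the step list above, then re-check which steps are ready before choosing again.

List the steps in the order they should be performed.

I → J → A → G → D → F → E → H → B → C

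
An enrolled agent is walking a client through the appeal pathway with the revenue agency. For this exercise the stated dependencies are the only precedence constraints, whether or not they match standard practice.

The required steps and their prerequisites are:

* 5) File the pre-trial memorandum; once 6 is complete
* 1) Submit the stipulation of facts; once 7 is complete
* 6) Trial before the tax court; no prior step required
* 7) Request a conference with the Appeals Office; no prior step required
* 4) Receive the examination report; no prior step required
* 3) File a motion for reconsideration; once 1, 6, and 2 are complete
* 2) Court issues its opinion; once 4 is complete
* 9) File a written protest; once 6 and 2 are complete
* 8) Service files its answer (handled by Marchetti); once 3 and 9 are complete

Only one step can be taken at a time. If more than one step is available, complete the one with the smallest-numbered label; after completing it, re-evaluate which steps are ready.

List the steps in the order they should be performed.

4 → 2 → 6 → 5 → 7 → 1 → 3 → 9 → 8

Nothing is required for 4, 6 and 7. 4 has the earlier label → 4 first.
2 now also ready, so the ready set is {2, 6, 7}; 2 has the earlier label → 2.
6 and 7 are both available; 6 has the earlier label → 6.
Now 5, 7 and 9 have their prerequisites met. 5 has the earlier label, so 5 next.
Ready: 7 and 9. 7 has the earlier label → 7.
1 now also ready, so the ready set is {1, 9}; 1 has the earlier label → 1.
3 now also ready, so the ready set is {3, 9}; 3 has the earlier label → 3.
9 needed 2 and 6, now all done → 9.
Next only 8 has its prerequisites met → 8.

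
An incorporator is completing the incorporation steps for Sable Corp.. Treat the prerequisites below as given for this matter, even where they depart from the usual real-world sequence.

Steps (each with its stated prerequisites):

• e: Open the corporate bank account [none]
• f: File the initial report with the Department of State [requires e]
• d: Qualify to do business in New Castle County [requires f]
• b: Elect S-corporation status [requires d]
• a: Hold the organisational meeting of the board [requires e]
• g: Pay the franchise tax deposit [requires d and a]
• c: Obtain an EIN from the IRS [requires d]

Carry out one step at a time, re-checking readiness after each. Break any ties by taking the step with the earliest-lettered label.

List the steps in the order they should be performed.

e has no prerequisites → e first.
a and f are both available; a has the earlier label → a.
f is the only step now ready → f.
d needed f, now all done → d.
Now b, c and g have their prerequisites met. b has the earlier label, so b next.
Ready: c and g. c has the earlier label → c.
g is the only step now ready → g.

e, a, f, d, b, c, g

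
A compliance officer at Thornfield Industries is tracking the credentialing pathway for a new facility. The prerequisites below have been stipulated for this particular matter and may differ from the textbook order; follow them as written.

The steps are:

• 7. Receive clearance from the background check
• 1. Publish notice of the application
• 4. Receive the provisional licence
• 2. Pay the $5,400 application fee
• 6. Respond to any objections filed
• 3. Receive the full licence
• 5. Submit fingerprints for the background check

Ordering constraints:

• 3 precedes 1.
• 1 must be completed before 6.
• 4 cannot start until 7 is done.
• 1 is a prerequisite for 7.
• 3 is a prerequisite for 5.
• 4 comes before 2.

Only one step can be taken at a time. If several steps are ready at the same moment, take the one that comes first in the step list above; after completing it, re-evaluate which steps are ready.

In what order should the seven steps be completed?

Only 3 has no prerequisites, so it is first.
1 and 5 are both available; 1 is listed earlier → 1.
7, 6 and 5 are all available; 7 is listed earlier → 7.
4 now also ready, so the ready set is {4, 6, 5}; 4 is listed earlier → 4.
2 now also ready, so the ready set is {2, 6, 5}; 2 is listed earlier → 2.
Ready: 6 and 5. 6 is listed earlier → 6.
5 needed 3, now all done → 5.

3 1 7 4 2 6 5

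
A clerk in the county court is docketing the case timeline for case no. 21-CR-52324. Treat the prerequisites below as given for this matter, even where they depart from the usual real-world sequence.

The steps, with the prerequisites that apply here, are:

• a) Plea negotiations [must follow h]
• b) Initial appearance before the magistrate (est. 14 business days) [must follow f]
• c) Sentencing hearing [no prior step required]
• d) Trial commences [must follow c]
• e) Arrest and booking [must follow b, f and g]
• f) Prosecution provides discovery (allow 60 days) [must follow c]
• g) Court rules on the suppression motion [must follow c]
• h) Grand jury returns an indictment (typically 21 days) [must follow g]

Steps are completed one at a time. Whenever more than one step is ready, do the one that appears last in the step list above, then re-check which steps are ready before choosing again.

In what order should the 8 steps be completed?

c, g, h, f, d, b, e, a

Only c has no prerequisites, so it is first.
g, f and d are all available; g is listed later → g.
h, f and d are all available; h is listed later → h.
a now also ready, so the ready set is {f, d, a}; f is listed later → f.
Ready: d, b and a. d is listed later → d.
Now b and a have their prerequisites met. b is listed later, so b next.
e and a are both available; e is listed later → e.
a is the only step now ready → a.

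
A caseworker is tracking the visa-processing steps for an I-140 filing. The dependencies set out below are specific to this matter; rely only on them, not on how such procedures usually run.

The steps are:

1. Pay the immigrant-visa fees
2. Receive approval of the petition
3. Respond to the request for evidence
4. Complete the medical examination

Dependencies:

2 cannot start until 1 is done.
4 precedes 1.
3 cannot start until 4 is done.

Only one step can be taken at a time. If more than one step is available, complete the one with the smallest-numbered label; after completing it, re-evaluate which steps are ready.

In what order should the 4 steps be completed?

4 is the only step with nothing outstanding, so it goes first.
Ready: 1 and 3. 1 has the earlier label → 1.
2 now also ready, so the ready set is {2, 3}; 2 has the earlier label → 2.
Next only 3 has its prerequisites met → 3.

4 → 1 → 2 → 3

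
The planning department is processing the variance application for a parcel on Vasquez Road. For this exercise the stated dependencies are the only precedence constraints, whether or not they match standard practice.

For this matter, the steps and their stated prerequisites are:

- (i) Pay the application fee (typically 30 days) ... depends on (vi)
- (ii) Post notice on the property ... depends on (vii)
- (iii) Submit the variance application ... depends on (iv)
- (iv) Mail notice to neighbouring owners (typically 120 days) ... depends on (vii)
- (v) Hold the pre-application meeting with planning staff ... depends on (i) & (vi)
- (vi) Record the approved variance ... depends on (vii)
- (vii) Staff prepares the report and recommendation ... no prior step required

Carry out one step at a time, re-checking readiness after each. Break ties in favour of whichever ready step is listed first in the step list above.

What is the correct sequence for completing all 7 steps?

(vii), (ii), (iv), (iii), (vi), (i), (v)

(vii) is the only step with nothing outstanding, so it goes first.
Ready: (ii), (iv) and (vi). (ii) is listed earlier → (ii).
Ready: (iv) and (vi). (iv) is listed earlier → (iv).
(iii) now also ready, so the ready set is {(iii), (vi)}; (iii) is listed earlier → (iii).
Next only (vi) has its prerequisites met → (vi).
(i) needed (vi), now all done → (i).
(v) needed (i) and (vi), now all done → (v).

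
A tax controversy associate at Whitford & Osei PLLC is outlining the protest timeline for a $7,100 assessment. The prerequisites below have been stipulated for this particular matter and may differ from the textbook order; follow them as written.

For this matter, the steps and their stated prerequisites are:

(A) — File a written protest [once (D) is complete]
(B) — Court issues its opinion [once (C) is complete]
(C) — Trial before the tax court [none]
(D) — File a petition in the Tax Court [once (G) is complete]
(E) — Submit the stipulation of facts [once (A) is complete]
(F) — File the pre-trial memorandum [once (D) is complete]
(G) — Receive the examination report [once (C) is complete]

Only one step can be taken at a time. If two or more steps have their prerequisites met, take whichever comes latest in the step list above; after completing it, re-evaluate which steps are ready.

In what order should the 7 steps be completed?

(C) is the only step with nothing outstanding, so it goes first.
Now (G) and (B) have their prerequisites met. (G) is listed later, so (G) next.
Ready: (D) and (B). (D) is listed later → (D).
Now (F), (B) and (A) have their prerequisites met. (F) is listed later, so (F) next.
(B) and (A) are both available; (B) is listed later → (B).
Next only (A) has its prerequisites met → (A).
That leaves (E) as the only ready step → (E).

(C), (G), (D), (F), (B), (A), (E)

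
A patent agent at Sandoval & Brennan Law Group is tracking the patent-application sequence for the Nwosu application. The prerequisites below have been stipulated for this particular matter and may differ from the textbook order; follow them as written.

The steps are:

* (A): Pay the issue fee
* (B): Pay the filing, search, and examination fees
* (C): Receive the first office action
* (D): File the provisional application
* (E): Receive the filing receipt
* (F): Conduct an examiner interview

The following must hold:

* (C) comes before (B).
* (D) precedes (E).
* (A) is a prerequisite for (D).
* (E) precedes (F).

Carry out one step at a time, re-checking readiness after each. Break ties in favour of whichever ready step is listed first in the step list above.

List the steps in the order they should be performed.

(A) → (C) → (B) → (D) → (E) → (F)

Nothing is required for (A) and (C). (A) is listed earlier → (A) first.
(C) and (D) are both available; (C) is listed earlier → (C).
Now (B) and (D) have their prerequisites met. (B) is listed earlier, so (B) next.
(D) is the only step now ready → (D).
(E) needed (D), now all done → (E).
(F) needed (E), now all done → (F).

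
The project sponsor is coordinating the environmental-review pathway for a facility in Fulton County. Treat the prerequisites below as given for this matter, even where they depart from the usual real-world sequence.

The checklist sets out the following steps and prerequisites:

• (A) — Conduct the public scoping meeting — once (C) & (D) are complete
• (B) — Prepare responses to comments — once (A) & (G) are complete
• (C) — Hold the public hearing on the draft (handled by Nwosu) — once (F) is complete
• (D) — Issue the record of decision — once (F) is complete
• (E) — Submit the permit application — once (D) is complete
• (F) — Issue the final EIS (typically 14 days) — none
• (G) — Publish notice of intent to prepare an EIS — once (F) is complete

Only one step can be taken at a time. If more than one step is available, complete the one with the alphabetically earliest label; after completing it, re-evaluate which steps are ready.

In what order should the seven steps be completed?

(F), (C), (D), (A), (E), (G), (B)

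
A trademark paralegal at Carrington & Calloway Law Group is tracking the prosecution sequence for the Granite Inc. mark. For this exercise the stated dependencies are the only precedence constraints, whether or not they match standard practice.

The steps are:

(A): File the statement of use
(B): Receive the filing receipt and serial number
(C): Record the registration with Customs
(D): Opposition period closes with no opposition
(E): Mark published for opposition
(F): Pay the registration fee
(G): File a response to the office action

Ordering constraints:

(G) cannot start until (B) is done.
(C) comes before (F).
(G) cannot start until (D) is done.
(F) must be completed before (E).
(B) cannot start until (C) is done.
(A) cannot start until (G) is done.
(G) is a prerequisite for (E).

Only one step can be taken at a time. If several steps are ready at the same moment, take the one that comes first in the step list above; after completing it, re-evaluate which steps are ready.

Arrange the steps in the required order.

Nothing is required for (C) and (D). (C) is listed earlier → (C) first.
(B) and (F) now also ready, so the ready set is {(B), (D), (F)}; (B) is listed earlier → (B).
Now (D) and (F) have their prerequisites met. (D) is listed earlier, so (D) next.
(F) and (G) are both available; (F) is listed earlier → (F).
Next only (G) has its prerequisites met → (G).
(A) and (E) are both available; (A) is listed earlier → (A).
That leaves (E) as the only ready step → (E).

(C), (B), (D), (F), (G), (A), (E)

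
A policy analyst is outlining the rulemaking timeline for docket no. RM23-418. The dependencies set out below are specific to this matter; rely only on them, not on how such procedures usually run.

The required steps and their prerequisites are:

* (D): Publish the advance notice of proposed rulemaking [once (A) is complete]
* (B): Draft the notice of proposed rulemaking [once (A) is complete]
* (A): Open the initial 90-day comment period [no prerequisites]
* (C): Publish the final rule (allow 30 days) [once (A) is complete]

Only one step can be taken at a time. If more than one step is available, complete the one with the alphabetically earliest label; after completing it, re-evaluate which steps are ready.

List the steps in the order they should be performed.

(A), (B), (C), (D)

Only (A) has no prerequisites, so it is first.
(B), (C) and (D) are all available; (B) has the earlier label → (B).
(C) and (D) are both available; (C) has the earlier label → (C).
(D) is the only step now ready → (D).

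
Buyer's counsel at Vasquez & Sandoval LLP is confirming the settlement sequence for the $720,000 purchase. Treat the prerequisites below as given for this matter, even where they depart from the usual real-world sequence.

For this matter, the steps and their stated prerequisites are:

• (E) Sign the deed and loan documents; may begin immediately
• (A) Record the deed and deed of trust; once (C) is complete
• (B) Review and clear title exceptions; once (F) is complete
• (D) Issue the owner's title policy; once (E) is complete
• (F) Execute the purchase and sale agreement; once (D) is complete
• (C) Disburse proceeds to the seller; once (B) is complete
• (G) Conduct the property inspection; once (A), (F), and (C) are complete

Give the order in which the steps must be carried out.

(E), (D), (F), (B), (C), (A), (G)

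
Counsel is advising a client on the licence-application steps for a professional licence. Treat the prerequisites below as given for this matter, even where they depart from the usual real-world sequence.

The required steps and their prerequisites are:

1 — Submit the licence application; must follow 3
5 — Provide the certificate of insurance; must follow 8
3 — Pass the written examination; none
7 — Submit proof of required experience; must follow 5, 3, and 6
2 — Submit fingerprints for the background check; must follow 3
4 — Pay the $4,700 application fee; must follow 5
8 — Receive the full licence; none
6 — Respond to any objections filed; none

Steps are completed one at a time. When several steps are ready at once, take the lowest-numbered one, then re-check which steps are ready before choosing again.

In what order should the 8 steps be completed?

3, 6 and 8 have no prerequisites; 3 has the earlier label, so 3 is first.
1 and 2 now also ready, so the ready set is {1, 2, 6, 8}; 1 has the earlier label → 1.
2, 6 and 8 are all available; 2 has the earlier label → 2.
6 and 8 are both available; 6 has the earlier label → 6.
That leaves 8 as the only ready step → 8.
5 is the only step now ready → 5.
4 and 7 are both available; 4 has the earlier label → 4.
7 needed 3, 5 and 6, now all done → 7.

3 1 2 6 8 5 4 7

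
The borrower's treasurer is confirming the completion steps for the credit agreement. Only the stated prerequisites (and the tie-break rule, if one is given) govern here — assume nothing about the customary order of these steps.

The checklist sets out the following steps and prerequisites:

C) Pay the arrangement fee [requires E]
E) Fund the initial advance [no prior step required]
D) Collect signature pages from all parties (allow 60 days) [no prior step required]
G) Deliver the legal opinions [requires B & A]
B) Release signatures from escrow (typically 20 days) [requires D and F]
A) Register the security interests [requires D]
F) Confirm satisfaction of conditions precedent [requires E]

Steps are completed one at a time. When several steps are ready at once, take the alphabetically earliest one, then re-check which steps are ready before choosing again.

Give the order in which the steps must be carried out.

D, A, E, C, F, B, G

Nothing is required for D and E. D has the earlier label → D first.
A and E are both available; A has the earlier label → A.
That leaves E as the only ready step → E.
Now C and F have their prerequisites met. C has the earlier label, so C next.
Next only F has its prerequisites met → F.
B is the only step now ready → B.
G is the only step now ready → G.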